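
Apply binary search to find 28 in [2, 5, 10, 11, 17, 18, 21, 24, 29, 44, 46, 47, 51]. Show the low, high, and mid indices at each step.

Binary search for 28 in [2, 5, 10, 11, 17, 18, 21, 24, 29, 44, 46, 47, 51]:

lo=0, hi=12, mid=6, arr[mid]=21 -> 21 < 28, search right half
lo=7, hi=12, mid=9, arr[mid]=44 -> 44 > 28, search left half
lo=7, hi=8, mid=7, arr[mid]=24 -> 24 < 28, search right half
lo=8, hi=8, mid=8, arr[mid]=29 -> 29 > 28, search left half
lo=8 > hi=7, target 28 not found

Binary search determines that 28 is not in the array after 4 comparisons. The search space was exhausted without finding the target.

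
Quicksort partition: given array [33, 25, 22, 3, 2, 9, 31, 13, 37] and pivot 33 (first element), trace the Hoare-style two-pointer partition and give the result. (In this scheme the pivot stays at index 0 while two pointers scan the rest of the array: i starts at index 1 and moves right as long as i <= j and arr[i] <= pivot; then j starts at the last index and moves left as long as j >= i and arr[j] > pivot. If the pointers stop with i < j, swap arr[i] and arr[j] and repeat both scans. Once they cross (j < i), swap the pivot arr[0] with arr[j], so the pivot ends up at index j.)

Hoare-style two-pointer partition with pivot = 33:

Initial array: [33, 25, 22, 3, 2, 9, 31, 13, 37]

Pointers start at i = 1, j = 8.
i ends at 8, j ends at 7: the pointers have crossed (j < i), so scanning stops.

Swap pivot arr[0] with arr[7] to place pivot at position 7: [13, 25, 22, 3, 2, 9, 31, 33, 37]
Pivot position: 7

After partitioning with pivot 33, the array becomes [13, 25, 22, 3, 2, 9, 31, 33, 37]. The pivot is placed at index 7. All elements to the left of the pivot are <= 33, and all elements to the right are > 33.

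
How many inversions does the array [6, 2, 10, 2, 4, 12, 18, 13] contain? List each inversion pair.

Finding inversions in [6, 2, 10, 2, 4, 12, 18, 13]:

(0, 1): arr[0]=6 > arr[1]=2
(0, 3): arr[0]=6 > arr[3]=2
(0, 4): arr[0]=6 > arr[4]=4
(2, 3): arr[2]=10 > arr[3]=2
(2, 4): arr[2]=10 > arr[4]=4
(6, 7): arr[6]=18 > arr[7]=13

Total inversions: 6

The array has 6 inversion(s): (0,1), (0,3), (0,4), (2,3), (2,4), (6,7). Each pair (i,j) satisfies i < j and arr[i] > arr[j].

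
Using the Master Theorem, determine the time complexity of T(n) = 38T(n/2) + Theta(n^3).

Master Theorem for T(n) = 38T(n/2) + O(n^3):

a = 38, b = 2, c = 3
log_b(a) = log_2(38) = 5.2479

Case 1: c = 3 < log_2(38) = 5.2479
T(n) = O(n^(log_2 38))

For T(n) = 38T(n/2) + O(n^3): log_2(38) = 5.2479. This is Case 1 of the Master Theorem (c < log_b(a), work dominated by leaves), giving O(n^(log_2 38)).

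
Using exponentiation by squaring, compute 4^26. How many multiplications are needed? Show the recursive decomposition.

Computing 4^26 by squaring (build up from 4^1; each line after the first costs one multiplication):

4^1 = 4
4^2 = (4^1)^2 = 4^2 = 16
4^3 = 4 * 4^2 = 4 * 16 = 64
4^6 = (4^3)^2 = 64^2 = 4096
4^12 = (4^6)^2 = 4096^2 = 16777216
4^13 = 4 * 4^12 = 4 * 16777216 = 67108864
4^26 = (4^13)^2 = 67108864^2 = 4503599627370496

Result: 4503599627370496
Multiplications needed: 6 (6 lines after 4^1)

4^26 = 4503599627370496. Using exponentiation by squaring, this requires 6 multiplications. The key idea: if the exponent is even, square the half-power; if odd, multiply by the base once.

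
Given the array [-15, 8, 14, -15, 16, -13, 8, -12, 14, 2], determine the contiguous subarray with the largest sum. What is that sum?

Using Kadane's algorithm on [-15, 8, 14, -15, 16, -13, 8, -12, 14, 2]:

Scanning through the array:
Position 1 (value 8): max_ending_here = 8, max_so_far = 8
Position 2 (value 14): max_ending_here = 22, max_so_far = 22
Position 3 (value -15): max_ending_here = 7, max_so_far = 22
Position 4 (value 16): max_ending_here = 23, max_so_far = 23
Position 5 (value -13): max_ending_here = 10, max_so_far = 23
Position 6 (value 8): max_ending_here = 18, max_so_far = 23
Position 7 (value -12): max_ending_here = 6, max_so_far = 23
Position 8 (value 14): max_ending_here = 20, max_so_far = 23
Position 9 (value 2): max_ending_here = 22, max_so_far = 23

Maximum subarray: [8, 14, -15, 16]
Maximum sum: 23

The maximum subarray is [8, 14, -15, 16] with sum 23. This subarray runs from index 1 to index 4.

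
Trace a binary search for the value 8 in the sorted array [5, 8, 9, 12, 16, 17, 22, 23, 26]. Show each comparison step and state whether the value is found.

Binary search for 8 in [5, 8, 9, 12, 16, 17, 22, 23, 26]:

lo=0, hi=8, mid=4, arr[mid]=16 -> 16 > 8, search left half
lo=0, hi=3, mid=1, arr[mid]=8 -> Found target at index 1!

Binary search finds 8 at index 1 after 2 comparisons. The search repeatedly halves the search space by comparing with the middle element.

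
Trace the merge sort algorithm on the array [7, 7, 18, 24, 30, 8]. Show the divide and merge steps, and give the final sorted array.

Merge sort trace:

Split: [7, 7, 18, 24, 30, 8] -> [7, 7, 18] and [24, 30, 8]
  Split: [7, 7, 18] -> [7] and [7, 18]
    Split: [7, 18] -> [7] and [18]
    Merge: [7] + [18] -> [7, 18]
  Merge: [7] + [7, 18] -> [7, 7, 18]
  Split: [24, 30, 8] -> [24] and [30, 8]
    Split: [30, 8] -> [30] and [8]
    Merge: [30] + [8] -> [8, 30]
  Merge: [24] + [8, 30] -> [8, 24, 30]
Merge: [7, 7, 18] + [8, 24, 30] -> [7, 7, 8, 18, 24, 30]

Final sorted array: [7, 7, 8, 18, 24, 30]

The merge sort proceeds by recursively splitting the array and merging sorted halves.
After all merges, the sorted array is [7, 7, 8, 18, 24, 30].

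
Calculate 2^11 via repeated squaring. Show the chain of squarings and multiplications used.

Computing 2^11 by squaring (build up from 2^1; each line after the first costs one multiplication):

2^1 = 2
2^2 = (2^1)^2 = 2^2 = 4
2^4 = (2^2)^2 = 4^2 = 16
2^5 = 2 * 2^4 = 2 * 16 = 32
2^10 = (2^5)^2 = 32^2 = 1024
2^11 = 2 * 2^10 = 2 * 1024 = 2048

Result: 2048
Multiplications needed: 5 (5 lines after 2^1)

2^11 = 2048. Using exponentiation by squaring, this requires 5 multiplications. The key idea: if the exponent is even, square the half-power; if odd, multiply by the base once.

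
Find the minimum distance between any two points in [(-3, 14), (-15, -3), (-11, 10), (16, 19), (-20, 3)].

Computing all pairwise distances among 5 points:

d((-3, 14), (-15, -3)) = 20.8087
d((-3, 14), (-11, 10)) = 8.9443
d((-3, 14), (16, 19)) = 19.6469
d((-3, 14), (-20, 3)) = 20.2485
d((-15, -3), (-11, 10)) = 13.6015
d((-15, -3), (16, 19)) = 38.0132
d((-15, -3), (-20, 3)) = 7.8102 <-- minimum
d((-11, 10), (16, 19)) = 28.4605
d((-11, 10), (-20, 3)) = 11.4018
d((16, 19), (-20, 3)) = 39.3954

Closest pair: (-15, -3) and (-20, 3) with distance 7.8102

The closest pair is (-15, -3) and (-20, 3) with Euclidean distance 7.8102. For 5 points, brute-force pairwise comparison is shown above. For large n, the divide-and-conquer algorithm (sort by x, recurse on halves, check the dividing strip) achieves O(n log n).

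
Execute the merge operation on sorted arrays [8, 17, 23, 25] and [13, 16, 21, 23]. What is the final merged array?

Merging process:

Compare 8 vs 13: take 8 from left. Merged: [8]
Compare 17 vs 13: take 13 from right. Merged: [8, 13]
Compare 17 vs 16: take 16 from right. Merged: [8, 13, 16]
Compare 17 vs 21: take 17 from left. Merged: [8, 13, 16, 17]
Compare 23 vs 21: take 21 from right. Merged: [8, 13, 16, 17, 21]
Compare 23 vs 23: take 23 from left. Merged: [8, 13, 16, 17, 21, 23]
Compare 25 vs 23: take 23 from right. Merged: [8, 13, 16, 17, 21, 23, 23]
Append remaining from left: [25]. Merged: [8, 13, 16, 17, 21, 23, 23, 25]

Final merged array: [8, 13, 16, 17, 21, 23, 23, 25]
Total comparisons: 7

The merged array is [8, 13, 16, 17, 21, 23, 23, 25], requiring 7 comparisons. The merge step runs in O(n) time where n is the total number of elements.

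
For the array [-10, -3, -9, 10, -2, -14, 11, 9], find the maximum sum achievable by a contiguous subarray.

Using Kadane's algorithm on [-10, -3, -9, 10, -2, -14, 11, 9]:

Scanning through the array:
Position 1 (value -3): max_ending_here = -3, max_so_far = -3
Position 2 (value -9): max_ending_here = -9, max_so_far = -3
Position 3 (value 10): max_ending_here = 10, max_so_far = 10
Position 4 (value -2): max_ending_here = 8, max_so_far = 10
Position 5 (value -14): max_ending_here = -6, max_so_far = 10
Position 6 (value 11): max_ending_here = 11, max_so_far = 11
Position 7 (value 9): max_ending_here = 20, max_so_far = 20

Maximum subarray: [11, 9]
Maximum sum: 20

The maximum subarray is [11, 9] with sum 20. This subarray runs from index 6 to index 7.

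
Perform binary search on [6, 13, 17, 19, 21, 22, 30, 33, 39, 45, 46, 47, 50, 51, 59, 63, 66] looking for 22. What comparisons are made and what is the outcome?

Binary search for 22 in [6, 13, 17, 19, 21, 22, 30, 33, 39, 45, 46, 47, 50, 51, 59, 63, 66]:

lo=0, hi=16, mid=8, arr[mid]=39 -> 39 > 22, search left half
lo=0, hi=7, mid=3, arr[mid]=19 -> 19 < 22, search right half
lo=4, hi=7, mid=5, arr[mid]=22 -> Found target at index 5!

Binary search finds 22 at index 5 after 3 comparisons. The search repeatedly halves the search space by comparing with the middle element.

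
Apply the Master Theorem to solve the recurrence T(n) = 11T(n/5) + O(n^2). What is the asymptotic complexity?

Master Theorem for T(n) = 11T(n/5) + O(n^2):

a = 11, b = 5, c = 2
log_b(a) = log_5(11) = 1.4899

Case 3: c = 2 > log_5(11) = 1.4899
T(n) = O(n^2) = O(n^2)

For T(n) = 11T(n/5) + O(n^2): log_5(11) = 1.4899. This is Case 3 of the Master Theorem (c > log_b(a), work dominated by root), giving O(n^2).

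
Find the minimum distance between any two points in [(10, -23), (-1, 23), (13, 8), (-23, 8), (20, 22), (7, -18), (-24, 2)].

Computing all pairwise distances among 7 points:

d((10, -23), (-1, 23)) = 47.2969
d((10, -23), (13, 8)) = 31.1448
d((10, -23), (-23, 8)) = 45.2769
d((10, -23), (20, 22)) = 46.0977
d((10, -23), (7, -18)) = 5.831 <-- minimum
d((10, -23), (-24, 2)) = 42.2019
d((-1, 23), (13, 8)) = 20.5183
d((-1, 23), (-23, 8)) = 26.6271
d((-1, 23), (20, 22)) = 21.0238
d((-1, 23), (7, -18)) = 41.7732
d((-1, 23), (-24, 2)) = 31.1448
d((13, 8), (-23, 8)) = 36.0
d((13, 8), (20, 22)) = 15.6525
d((13, 8), (7, -18)) = 26.6833
d((13, 8), (-24, 2)) = 37.4833
d((-23, 8), (20, 22)) = 45.2217
d((-23, 8), (7, -18)) = 39.6989
d((-23, 8), (-24, 2)) = 6.0828
d((20, 22), (7, -18)) = 42.0595
d((20, 22), (-24, 2)) = 48.3322
d((7, -18), (-24, 2)) = 36.8917

Closest pair: (10, -23) and (7, -18) with distance 5.831

The closest pair is (10, -23) and (7, -18) with Euclidean distance 5.831. For 7 points, brute-force pairwise comparison is shown above. For large n, the divide-and-conquer algorithm (sort by x, recurse on halves, check the dividing strip) achieves O(n log n).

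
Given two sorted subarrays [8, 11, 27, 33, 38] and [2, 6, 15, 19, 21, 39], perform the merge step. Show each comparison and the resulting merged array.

Merging process:

Compare 8 vs 2: take 2 from right. Merged: [2]
Compare 8 vs 6: take 6 from right. Merged: [2, 6]
Compare 8 vs 15: take 8 from left. Merged: [2, 6, 8]
Compare 11 vs 15: take 11 from left. Merged: [2, 6, 8, 11]
Compare 27 vs 15: take 15 from right. Merged: [2, 6, 8, 11, 15]
Compare 27 vs 19: take 19 from right. Merged: [2, 6, 8, 11, 15, 19]
Compare 27 vs 21: take 21 from right. Merged: [2, 6, 8, 11, 15, 19, 21]
Compare 27 vs 39: take 27 from left. Merged: [2, 6, 8, 11, 15, 19, 21, 27]
Compare 33 vs 39: take 33 from left. Merged: [2, 6, 8, 11, 15, 19, 21, 27, 33]
Compare 38 vs 39: take 38 from left. Merged: [2, 6, 8, 11, 15, 19, 21, 27, 33, 38]
Append remaining from right: [39]. Merged: [2, 6, 8, 11, 15, 19, 21, 27, 33, 38, 39]

Final merged array: [2, 6, 8, 11, 15, 19, 21, 27, 33, 38, 39]
Total comparisons: 10

The merged array is [2, 6, 8, 11, 15, 19, 21, 27, 33, 38, 39], requiring 10 comparisons. The merge step runs in O(n) time where n is the total number of elements.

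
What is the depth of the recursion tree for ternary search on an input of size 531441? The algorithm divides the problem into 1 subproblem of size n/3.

For divide and conquer with division factor 3:

Problem sizes at each level:
Level 0: 531441
Level 1: 177147
Level 2: 59049
Level 3: 19683
Level 4: 6561
Level 5: 2187
Level 6: 729
Level 7: 243
Level 8: 81
Level 9: 27
Level 10: 9
Level 11: 3
Level 12: 1

The root is level 0 and the size-1 base case is level 12 (the tree spans levels 0 through 12, i.e. 13 levels counting the root), so the depth is the number of divisions: log_3(531441) = 12

The recursion tree depth is log_3(531441) = 12. At each level, the problem size is divided by 3, so it takes 12 divisions to reduce to a base case of size 1. The algorithm makes 1 recursive call at each level.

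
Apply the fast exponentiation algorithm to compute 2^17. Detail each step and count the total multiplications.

Computing 2^17 by squaring (build up from 2^1; each line after the first costs one multiplication):

2^1 = 2
2^2 = (2^1)^2 = 2^2 = 4
2^4 = (2^2)^2 = 4^2 = 16
2^8 = (2^4)^2 = 16^2 = 256
2^16 = (2^8)^2 = 256^2 = 65536
2^17 = 2 * 2^16 = 2 * 65536 = 131072

Result: 131072
Multiplications needed: 5 (5 lines after 2^1)

2^17 = 131072. Using exponentiation by squaring, this requires 5 multiplications. The key idea: if the exponent is even, square the half-power; if odd, multiply by the base once.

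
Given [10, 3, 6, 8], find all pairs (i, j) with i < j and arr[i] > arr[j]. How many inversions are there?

Finding inversions in [10, 3, 6, 8]:

(0, 1): arr[0]=10 > arr[1]=3
(0, 2): arr[0]=10 > arr[2]=6
(0, 3): arr[0]=10 > arr[3]=8

Total inversions: 3

The array has 3 inversion(s): (0,1), (0,2), (0,3). Each pair (i,j) satisfies i < j and arr[i] > arr[j].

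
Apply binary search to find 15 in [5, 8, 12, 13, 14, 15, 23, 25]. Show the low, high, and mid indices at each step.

Binary search for 15 in [5, 8, 12, 13, 14, 15, 23, 25]:

lo=0, hi=7, mid=3, arr[mid]=13 -> 13 < 15, search right half
lo=4, hi=7, mid=5, arr[mid]=15 -> Found target at index 5!

Binary search finds 15 at index 5 after 2 comparisons. The search repeatedly halves the search space by comparing with the middle element.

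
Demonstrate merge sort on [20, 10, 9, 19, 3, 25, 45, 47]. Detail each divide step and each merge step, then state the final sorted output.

Merge sort trace:

Split: [20, 10, 9, 19, 3, 25, 45, 47] -> [20, 10, 9, 19] and [3, 25, 45, 47]
  Split: [20, 10, 9, 19] -> [20, 10] and [9, 19]
    Split: [20, 10] -> [20] and [10]
    Merge: [20] + [10] -> [10, 20]
    Split: [9, 19] -> [9] and [19]
    Merge: [9] + [19] -> [9, 19]
  Merge: [10, 20] + [9, 19] -> [9, 10, 19, 20]
  Split: [3, 25, 45, 47] -> [3, 25] and [45, 47]
    Split: [3, 25] -> [3] and [25]
    Merge: [3] + [25] -> [3, 25]
    Split: [45, 47] -> [45] and [47]
    Merge: [45] + [47] -> [45, 47]
  Merge: [3, 25] + [45, 47] -> [3, 25, 45, 47]
Merge: [9, 10, 19, 20] + [3, 25, 45, 47] -> [3, 9, 10, 19, 20, 25, 45, 47]

Final sorted array: [3, 9, 10, 19, 20, 25, 45, 47]

The merge sort proceeds by recursively splitting the array and merging sorted halves.
After all merges, the sorted array is [3, 9, 10, 19, 20, 25, 45, 47].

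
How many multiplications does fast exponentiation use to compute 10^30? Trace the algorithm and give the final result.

Computing 10^30 by squaring (build up from 10^1; each line after the first costs one multiplication):

10^1 = 10
10^2 = (10^1)^2 = 10^2 = 100
10^3 = 10 * 10^2 = 10 * 100 = 1000
10^6 = (10^3)^2 = 1000^2 = 1000000
10^7 = 10 * 10^6 = 10 * 1000000 = 10000000
10^14 = (10^7)^2 = 10000000^2 = 100000000000000
10^15 = 10 * 10^14 = 10 * 100000000000000 = 1000000000000000
10^30 = (10^15)^2 = 1000000000000000^2 = 1000000000000000000000000000000

Result: 1000000000000000000000000000000
Multiplications needed: 7 (7 lines after 10^1)

10^30 = 1000000000000000000000000000000. Using exponentiation by squaring, this requires 7 multiplications. The key idea: if the exponent is even, square the half-power; if odd, multiply by the base once.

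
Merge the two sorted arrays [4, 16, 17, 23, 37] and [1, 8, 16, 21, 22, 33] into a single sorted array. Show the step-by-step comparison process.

Merging process:

Compare 4 vs 1: take 1 from right. Merged: [1]
Compare 4 vs 8: take 4 from left. Merged: [1, 4]
Compare 16 vs 8: take 8 from right. Merged: [1, 4, 8]
Compare 16 vs 16: take 16 from left. Merged: [1, 4, 8, 16]
Compare 17 vs 16: take 16 from right. Merged: [1, 4, 8, 16, 16]
Compare 17 vs 21: take 17 from left. Merged: [1, 4, 8, 16, 16, 17]
Compare 23 vs 21: take 21 from right. Merged: [1, 4, 8, 16, 16, 17, 21]
Compare 23 vs 22: take 22 from right. Merged: [1, 4, 8, 16, 16, 17, 21, 22]
Compare 23 vs 33: take 23 from left. Merged: [1, 4, 8, 16, 16, 17, 21, 22, 23]
Compare 37 vs 33: take 33 from right. Merged: [1, 4, 8, 16, 16, 17, 21, 22, 23, 33]
Append remaining from left: [37]. Merged: [1, 4, 8, 16, 16, 17, 21, 22, 23, 33, 37]

Final merged array: [1, 4, 8, 16, 16, 17, 21, 22, 23, 33, 37]
Total comparisons: 10

The merged array is [1, 4, 8, 16, 16, 17, 21, 22, 23, 33, 37], requiring 10 comparisons. The merge step runs in O(n) time where n is the total number of elements.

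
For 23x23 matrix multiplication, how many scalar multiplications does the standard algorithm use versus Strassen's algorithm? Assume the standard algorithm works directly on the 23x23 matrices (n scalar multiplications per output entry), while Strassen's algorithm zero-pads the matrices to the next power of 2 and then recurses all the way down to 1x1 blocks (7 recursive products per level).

Matrix multiplication for 23x23 matrices:

Strassen's algorithm requires power-of-2 dimensions. Pad 23x23 to 32x32 (next power of 2).

Standard algorithm: 23^3 = 12167 multiplications
Strassen's algorithm: 7^(log2(32)) = 7^5 = 16807 multiplications
Difference: 12167 - 16807 = -4640 (Strassen uses MORE here due to padding overhead — for small or just-over-power-of-2 n, padding can outweigh the per-level savings)

Standard: 12167 multiplications (23^3). Strassen: 16807 multiplications (7^5, after padding to 32x32). Strassen reduces 8 recursive multiplications to 7 at each level.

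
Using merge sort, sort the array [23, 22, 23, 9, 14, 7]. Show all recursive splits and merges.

Merge sort trace:

Split: [23, 22, 23, 9, 14, 7] -> [23, 22, 23] and [9, 14, 7]
  Split: [23, 22, 23] -> [23] and [22, 23]
    Split: [22, 23] -> [22] and [23]
    Merge: [22] + [23] -> [22, 23]
  Merge: [23] + [22, 23] -> [22, 23, 23]
  Split: [9, 14, 7] -> [9] and [14, 7]
    Split: [14, 7] -> [14] and [7]
    Merge: [14] + [7] -> [7, 14]
  Merge: [9] + [7, 14] -> [7, 9, 14]
Merge: [22, 23, 23] + [7, 9, 14] -> [7, 9, 14, 22, 23, 23]

Final sorted array: [7, 9, 14, 22, 23, 23]

The merge sort proceeds by recursively splitting the array and merging sorted halves.
After all merges, the sorted array is [7, 9, 14, 22, 23, 23].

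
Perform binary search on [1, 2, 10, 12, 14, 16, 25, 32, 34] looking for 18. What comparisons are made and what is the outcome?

Binary search for 18 in [1, 2, 10, 12, 14, 16, 25, 32, 34]:

lo=0, hi=8, mid=4, arr[mid]=14 -> 14 < 18, search right half
lo=5, hi=8, mid=6, arr[mid]=25 -> 25 > 18, search left half
lo=5, hi=5, mid=5, arr[mid]=16 -> 16 < 18, search right half
lo=6 > hi=5, target 18 not found

Binary search determines that 18 is not in the array after 3 comparisons. The search space was exhausted without finding the target.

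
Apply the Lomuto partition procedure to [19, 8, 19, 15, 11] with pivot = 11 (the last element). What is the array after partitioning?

Lomuto partition with pivot = 11:

Initial array: [19, 8, 19, 15, 11]

arr[0]=19 > 11: no swap
arr[1]=8 <= 11: swap with position 0, array becomes [8, 19, 19, 15, 11]
arr[2]=19 > 11: no swap
arr[3]=15 > 11: no swap

Place pivot at position 1: [8, 11, 19, 15, 19]
Pivot position: 1

After partitioning with pivot 11, the array becomes [8, 11, 19, 15, 19]. The pivot is placed at index 1. All elements to the left of the pivot are <= 11, and all elements to the right are > 11.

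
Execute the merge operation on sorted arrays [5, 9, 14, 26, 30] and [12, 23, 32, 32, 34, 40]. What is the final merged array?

Merging process:

Compare 5 vs 12: take 5 from left. Merged: [5]
Compare 9 vs 12: take 9 from left. Merged: [5, 9]
Compare 14 vs 12: take 12 from right. Merged: [5, 9, 12]
Compare 14 vs 23: take 14 from left. Merged: [5, 9, 12, 14]
Compare 26 vs 23: take 23 from right. Merged: [5, 9, 12, 14, 23]
Compare 26 vs 32: take 26 from left. Merged: [5, 9, 12, 14, 23, 26]
Compare 30 vs 32: take 30 from left. Merged: [5, 9, 12, 14, 23, 26, 30]
Append remaining from right: [32, 32, 34, 40]. Merged: [5, 9, 12, 14, 23, 26, 30, 32, 32, 34, 40]

Final merged array: [5, 9, 12, 14, 23, 26, 30, 32, 32, 34, 40]
Total comparisons: 7

The merged array is [5, 9, 12, 14, 23, 26, 30, 32, 32, 34, 40], requiring 7 comparisons. The merge step runs in O(n) time where n is the total number of elements.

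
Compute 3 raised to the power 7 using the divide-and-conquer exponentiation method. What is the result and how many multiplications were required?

Computing 3^7 by squaring (build up from 3^1; each line after the first costs one multiplication):

3^1 = 3
3^2 = (3^1)^2 = 3^2 = 9
3^3 = 3 * 3^2 = 3 * 9 = 27
3^6 = (3^3)^2 = 27^2 = 729
3^7 = 3 * 3^6 = 3 * 729 = 2187

Result: 2187
Multiplications needed: 4 (4 lines after 3^1)

3^7 = 2187. Using exponentiation by squaring, this requires 4 multiplications. The key idea: if the exponent is even, square the half-power; if odd, multiply by the base once.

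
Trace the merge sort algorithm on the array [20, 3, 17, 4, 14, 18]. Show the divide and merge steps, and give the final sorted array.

Merge sort trace:

Split: [20, 3, 17, 4, 14, 18] -> [20, 3, 17] and [4, 14, 18]
  Split: [20, 3, 17] -> [20] and [3, 17]
    Split: [3, 17] -> [3] and [17]
    Merge: [3] + [17] -> [3, 17]
  Merge: [20] + [3, 17] -> [3, 17, 20]
  Split: [4, 14, 18] -> [4] and [14, 18]
    Split: [14, 18] -> [14] and [18]
    Merge: [14] + [18] -> [14, 18]
  Merge: [4] + [14, 18] -> [4, 14, 18]
Merge: [3, 17, 20] + [4, 14, 18] -> [3, 4, 14, 17, 18, 20]

Final sorted array: [3, 4, 14, 17, 18, 20]

The merge sort proceeds by recursively splitting the array and merging sorted halves.
After all merges, the sorted array is [3, 4, 14, 17, 18, 20].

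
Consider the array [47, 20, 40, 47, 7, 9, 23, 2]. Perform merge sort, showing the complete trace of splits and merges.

Merge sort trace:

Split: [47, 20, 40, 47, 7, 9, 23, 2] -> [47, 20, 40, 47] and [7, 9, 23, 2]
  Split: [47, 20, 40, 47] -> [47, 20] and [40, 47]
    Split: [47, 20] -> [47] and [20]
    Merge: [47] + [20] -> [20, 47]
    Split: [40, 47] -> [40] and [47]
    Merge: [40] + [47] -> [40, 47]
  Merge: [20, 47] + [40, 47] -> [20, 40, 47, 47]
  Split: [7, 9, 23, 2] -> [7, 9] and [23, 2]
    Split: [7, 9] -> [7] and [9]
    Merge: [7] + [9] -> [7, 9]
    Split: [23, 2] -> [23] and [2]
    Merge: [23] + [2] -> [2, 23]
  Merge: [7, 9] + [2, 23] -> [2, 7, 9, 23]
Merge: [20, 40, 47, 47] + [2, 7, 9, 23] -> [2, 7, 9, 20, 23, 40, 47, 47]

Final sorted array: [2, 7, 9, 20, 23, 40, 47, 47]

The merge sort proceeds by recursively splitting the array and merging sorted halves.
After all merges, the sorted array is [2, 7, 9, 20, 23, 40, 47, 47].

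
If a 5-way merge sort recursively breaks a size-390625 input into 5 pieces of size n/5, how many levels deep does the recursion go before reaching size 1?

For divide and conquer with division factor 5:

Problem sizes at each level:
Level 0: 390625
Level 1: 78125
Level 2: 15625
Level 3: 3125
Level 4: 625
Level 5: 125
Level 6: 25
Level 7: 5
Level 8: 1

The root is level 0 and the size-1 base case is level 8 (the tree spans levels 0 through 8, i.e. 9 levels counting the root), so the depth is the number of divisions: log_5(390625) = 8

The recursion tree depth is log_5(390625) = 8. At each level, the problem size is divided by 5, so it takes 8 divisions to reduce to a base case of size 1. The algorithm makes 5 recursive calls at each level.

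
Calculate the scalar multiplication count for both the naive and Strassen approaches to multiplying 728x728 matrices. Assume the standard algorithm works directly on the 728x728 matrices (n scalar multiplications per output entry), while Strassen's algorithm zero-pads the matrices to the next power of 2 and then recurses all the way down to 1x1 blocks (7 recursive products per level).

Matrix multiplication for 728x728 matrices:

Strassen's algorithm requires power-of-2 dimensions. Pad 728x728 to 1024x1024 (next power of 2).

Standard algorithm: 728^3 = 385828352 multiplications
Strassen's algorithm: 7^(log2(1024)) = 7^10 = 282475249 multiplications
Savings: 385828352 - 282475249 = 103353103 multiplications

Standard: 385828352 multiplications (728^3). Strassen: 282475249 multiplications (7^10, after padding to 1024x1024). Strassen reduces 8 recursive multiplications to 7 at each level.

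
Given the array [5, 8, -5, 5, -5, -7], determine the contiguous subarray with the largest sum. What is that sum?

Using Kadane's algorithm on [5, 8, -5, 5, -5, -7]:

Scanning through the array:
Position 1 (value 8): max_ending_here = 13, max_so_far = 13
Position 2 (value -5): max_ending_here = 8, max_so_far = 13
Position 3 (value 5): max_ending_here = 13, max_so_far = 13
Position 4 (value -5): max_ending_here = 8, max_so_far = 13
Position 5 (value -7): max_ending_here = 1, max_so_far = 13

Maximum subarray: [5, 8]
Maximum sum: 13

The maximum subarray is [5, 8] with sum 13. This subarray runs from index 0 to index 1.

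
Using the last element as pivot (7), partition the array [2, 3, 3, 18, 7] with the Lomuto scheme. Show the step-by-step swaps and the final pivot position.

Lomuto partition with pivot = 7:

Initial array: [2, 3, 3, 18, 7]

arr[0]=2 <= 7: swap with position 0, array becomes [2, 3, 3, 18, 7]
arr[1]=3 <= 7: swap with position 1, array becomes [2, 3, 3, 18, 7]
arr[2]=3 <= 7: swap with position 2, array becomes [2, 3, 3, 18, 7]
arr[3]=18 > 7: no swap

Place pivot at position 3: [2, 3, 3, 7, 18]
Pivot position: 3

After partitioning with pivot 7, the array becomes [2, 3, 3, 7, 18]. The pivot is placed at index 3. All elements to the left of the pivot are <= 7, and all elements to the right are > 7.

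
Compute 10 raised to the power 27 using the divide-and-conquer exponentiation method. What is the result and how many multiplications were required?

Computing 10^27 by squaring (build up from 10^1; each line after the first costs one multiplication):

10^1 = 10
10^2 = (10^1)^2 = 10^2 = 100
10^3 = 10 * 10^2 = 10 * 100 = 1000
10^6 = (10^3)^2 = 1000^2 = 1000000
10^12 = (10^6)^2 = 1000000^2 = 1000000000000
10^13 = 10 * 10^12 = 10 * 1000000000000 = 10000000000000
10^26 = (10^13)^2 = 10000000000000^2 = 100000000000000000000000000
10^27 = 10 * 10^26 = 10 * 100000000000000000000000000 = 1000000000000000000000000000

Result: 1000000000000000000000000000
Multiplications needed: 7 (7 lines after 10^1)

10^27 = 1000000000000000000000000000. Using exponentiation by squaring, this requires 7 multiplications. The key idea: if the exponent is even, square the half-power; if odd, multiply by the base once.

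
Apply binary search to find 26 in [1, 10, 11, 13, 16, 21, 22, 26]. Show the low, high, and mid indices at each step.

Binary search for 26 in [1, 10, 11, 13, 16, 21, 22, 26]:

lo=0, hi=7, mid=3, arr[mid]=13 -> 13 < 26, search right half
lo=4, hi=7, mid=5, arr[mid]=21 -> 21 < 26, search right half
lo=6, hi=7, mid=6, arr[mid]=22 -> 22 < 26, search right half
lo=7, hi=7, mid=7, arr[mid]=26 -> Found target at index 7!

Binary search finds 26 at index 7 after 4 comparisons. The search repeatedly halves the search space by comparing with the middle element.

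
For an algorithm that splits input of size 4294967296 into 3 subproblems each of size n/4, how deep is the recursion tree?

For divide and conquer with division factor 4:

Problem sizes at each level:
Level 0: 4294967296
Level 1: 1073741824
Level 2: 268435456
Level 3: 67108864
Level 4: 16777216
Level 5: 4194304
Level 6: 1048576
Level 7: 262144
Level 8: 65536
Level 9: 16384
Level 10: 4096
Level 11: 1024
Level 12: 256
Level 13: 64
Level 14: 16
Level 15: 4
Level 16: 1

The root is level 0 and the size-1 base case is level 16 (the tree spans levels 0 through 16, i.e. 17 levels counting the root), so the depth is the number of divisions: log_4(4294967296) = 16

The recursion tree depth is log_4(4294967296) = 16. At each level, the problem size is divided by 4, so it takes 16 divisions to reduce to a base case of size 1. The algorithm makes 3 recursive calls at each level.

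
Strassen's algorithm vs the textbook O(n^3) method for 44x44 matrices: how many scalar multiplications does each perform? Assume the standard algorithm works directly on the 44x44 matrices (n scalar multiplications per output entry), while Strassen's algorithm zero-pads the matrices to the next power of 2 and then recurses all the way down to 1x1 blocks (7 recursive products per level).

Matrix multiplication for 44x44 matrices:

Strassen's algorithm requires power-of-2 dimensions. Pad 44x44 to 64x64 (next power of 2).

Standard algorithm: 44^3 = 85184 multiplications
Strassen's algorithm: 7^(log2(64)) = 7^6 = 117649 multiplications
Difference: 85184 - 117649 = -32465 (Strassen uses MORE here due to padding overhead — for small or just-over-power-of-2 n, padding can outweigh the per-level savings)

Standard: 85184 multiplications (44^3). Strassen: 117649 multiplications (7^6, after padding to 64x64). Strassen reduces 8 recursive multiplications to 7 at each level.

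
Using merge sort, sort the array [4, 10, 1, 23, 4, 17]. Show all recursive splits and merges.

Merge sort trace:

Split: [4, 10, 1, 23, 4, 17] -> [4, 10, 1] and [23, 4, 17]
  Split: [4, 10, 1] -> [4] and [10, 1]
    Split: [10, 1] -> [10] and [1]
    Merge: [10] + [1] -> [1, 10]
  Merge: [4] + [1, 10] -> [1, 4, 10]
  Split: [23, 4, 17] -> [23] and [4, 17]
    Split: [4, 17] -> [4] and [17]
    Merge: [4] + [17] -> [4, 17]
  Merge: [23] + [4, 17] -> [4, 17, 23]
Merge: [1, 4, 10] + [4, 17, 23] -> [1, 4, 4, 10, 17, 23]

Final sorted array: [1, 4, 4, 10, 17, 23]

The merge sort proceeds by recursively splitting the array and merging sorted halves.
After all merges, the sorted array is [1, 4, 4, 10, 17, 23].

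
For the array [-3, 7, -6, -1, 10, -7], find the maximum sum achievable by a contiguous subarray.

Using Kadane's algorithm on [-3, 7, -6, -1, 10, -7]:

Scanning through the array:
Position 1 (value 7): max_ending_here = 7, max_so_far = 7
Position 2 (value -6): max_ending_here = 1, max_so_far = 7
Position 3 (value -1): max_ending_here = 0, max_so_far = 7
Position 4 (value 10): max_ending_here = 10, max_so_far = 10
Position 5 (value -7): max_ending_here = 3, max_so_far = 10

Maximum subarray: [7, -6, -1, 10]
Maximum sum: 10

The maximum subarray is [7, -6, -1, 10] with sum 10. This subarray runs from index 1 to index 4.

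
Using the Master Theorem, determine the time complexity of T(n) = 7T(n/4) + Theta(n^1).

Master Theorem for T(n) = 7T(n/4) + O(n^1):

a = 7, b = 4, c = 1
log_b(a) = log_4(7) = 1.4037

Case 1: c = 1 < log_4(7) = 1.4037
T(n) = O(n^(log_4 7))

For T(n) = 7T(n/4) + O(n^1): log_4(7) = 1.4037. This is Case 1 of the Master Theorem (c < log_b(a), work dominated by leaves), giving O(n^(log_4 7)).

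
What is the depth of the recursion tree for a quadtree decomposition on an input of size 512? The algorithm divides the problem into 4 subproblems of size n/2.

For divide and conquer with division factor 2:

Problem sizes at each level:
Level 0: 512
Level 1: 256
Level 2: 128
Level 3: 64
Level 4: 32
Level 5: 16
Level 6: 8
Level 7: 4
Level 8: 2
Level 9: 1

The root is level 0 and the size-1 base case is level 9 (the tree spans levels 0 through 9, i.e. 10 levels counting the root), so the depth is the number of divisions: log_2(512) = 9

The recursion tree depth is log_2(512) = 9. At each level, the problem size is divided by 2, so it takes 9 divisions to reduce to a base case of size 1. The algorithm makes 4 recursive calls at each level.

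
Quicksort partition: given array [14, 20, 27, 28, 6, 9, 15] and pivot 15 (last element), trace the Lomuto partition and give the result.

Lomuto partition with pivot = 15:

Initial array: [14, 20, 27, 28, 6, 9, 15]

arr[0]=14 <= 15: swap with position 0, array becomes [14, 20, 27, 28, 6, 9, 15]
arr[1]=20 > 15: no swap
arr[2]=27 > 15: no swap
arr[3]=28 > 15: no swap
arr[4]=6 <= 15: swap with position 1, array becomes [14, 6, 27, 28, 20, 9, 15]
arr[5]=9 <= 15: swap with position 2, array becomes [14, 6, 9, 28, 20, 27, 15]

Place pivot at position 3: [14, 6, 9, 15, 20, 27, 28]
Pivot position: 3

After partitioning with pivot 15, the array becomes [14, 6, 9, 15, 20, 27, 28]. The pivot is placed at index 3. All elements to the left of the pivot are <= 15, and all elements to the right are > 15.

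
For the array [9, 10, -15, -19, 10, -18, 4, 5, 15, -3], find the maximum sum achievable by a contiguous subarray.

Using Kadane's algorithm on [9, 10, -15, -19, 10, -18, 4, 5, 15, -3]:

Scanning through the array:
Position 1 (value 10): max_ending_here = 19, max_so_far = 19
Position 2 (value -15): max_ending_here = 4, max_so_far = 19
Position 3 (value -19): max_ending_here = -15, max_so_far = 19
Position 4 (value 10): max_ending_here = 10, max_so_far = 19
Position 5 (value -18): max_ending_here = -8, max_so_far = 19
Position 6 (value 4): max_ending_here = 4, max_so_far = 19
Position 7 (value 5): max_ending_here = 9, max_so_far = 19
Position 8 (value 15): max_ending_here = 24, max_so_far = 24
Position 9 (value -3): max_ending_here = 21, max_so_far = 24

Maximum subarray: [4, 5, 15]
Maximum sum: 24

The maximum subarray is [4, 5, 15] with sum 24. This subarray runs from index 6 to index 8.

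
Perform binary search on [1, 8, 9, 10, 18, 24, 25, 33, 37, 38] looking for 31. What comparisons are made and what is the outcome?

Binary search for 31 in [1, 8, 9, 10, 18, 24, 25, 33, 37, 38]:

lo=0, hi=9, mid=4, arr[mid]=18 -> 18 < 31, search right half
lo=5, hi=9, mid=7, arr[mid]=33 -> 33 > 31, search left half
lo=5, hi=6, mid=5, arr[mid]=24 -> 24 < 31, search right half
lo=6, hi=6, mid=6, arr[mid]=25 -> 25 < 31, search right half
lo=7 > hi=6, target 31 not found

Binary search determines that 31 is not in the array after 4 comparisons. The search space was exhausted without finding the target.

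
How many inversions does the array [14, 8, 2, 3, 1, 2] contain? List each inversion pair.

Finding inversions in [14, 8, 2, 3, 1, 2]:

(0, 1): arr[0]=14 > arr[1]=8
(0, 2): arr[0]=14 > arr[2]=2
(0, 3): arr[0]=14 > arr[3]=3
(0, 4): arr[0]=14 > arr[4]=1
(0, 5): arr[0]=14 > arr[5]=2
(1, 2): arr[1]=8 > arr[2]=2
(1, 3): arr[1]=8 > arr[3]=3
(1, 4): arr[1]=8 > arr[4]=1
(1, 5): arr[1]=8 > arr[5]=2
(2, 4): arr[2]=2 > arr[4]=1
(3, 4): arr[3]=3 > arr[4]=1
(3, 5): arr[3]=3 > arr[5]=2

Total inversions: 12

The array has 12 inversion(s): (0,1), (0,2), (0,3), (0,4), (0,5), (1,2), (1,3), (1,4), (1,5), (2,4), (3,4), (3,5). Each pair (i,j) satisfies i < j and arr[i] > arr[j].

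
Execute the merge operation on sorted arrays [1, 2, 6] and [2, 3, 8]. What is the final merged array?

Merging process:

Compare 1 vs 2: take 1 from left. Merged: [1]
Compare 2 vs 2: take 2 from left. Merged: [1, 2]
Compare 6 vs 2: take 2 from right. Merged: [1, 2, 2]
Compare 6 vs 3: take 3 from right. Merged: [1, 2, 2, 3]
Compare 6 vs 8: take 6 from left. Merged: [1, 2, 2, 3, 6]
Append remaining from right: [8]. Merged: [1, 2, 2, 3, 6, 8]

Final merged array: [1, 2, 2, 3, 6, 8]
Total comparisons: 5

The merged array is [1, 2, 2, 3, 6, 8], requiring 5 comparisons. The merge step runs in O(n) time where n is the total number of elements.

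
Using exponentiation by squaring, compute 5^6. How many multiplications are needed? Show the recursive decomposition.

Computing 5^6 by squaring (build up from 5^1; each line after the first costs one multiplication):

5^1 = 5
5^2 = (5^1)^2 = 5^2 = 25
5^3 = 5 * 5^2 = 5 * 25 = 125
5^6 = (5^3)^2 = 125^2 = 15625

Result: 15625
Multiplications needed: 3 (3 lines after 5^1)

5^6 = 15625. Using exponentiation by squaring, this requires 3 multiplications. The key idea: if the exponent is even, square the half-power; if odd, multiply by the base once.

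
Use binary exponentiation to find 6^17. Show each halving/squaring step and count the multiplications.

Computing 6^17 by squaring (build up from 6^1; each line after the first costs one multiplication):

6^1 = 6
6^2 = (6^1)^2 = 6^2 = 36
6^4 = (6^2)^2 = 36^2 = 1296
6^8 = (6^4)^2 = 1296^2 = 1679616
6^16 = (6^8)^2 = 1679616^2 = 2821109907456
6^17 = 6 * 6^16 = 6 * 2821109907456 = 16926659444736

Result: 16926659444736
Multiplications needed: 5 (5 lines after 6^1)

6^17 = 16926659444736. Using exponentiation by squaring, this requires 5 multiplications. The key idea: if the exponent is even, square the half-power; if odd, multiply by the base once.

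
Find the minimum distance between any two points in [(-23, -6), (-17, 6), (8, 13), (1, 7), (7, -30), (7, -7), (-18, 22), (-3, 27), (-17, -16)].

Computing all pairwise distances among 9 points:

d((-23, -6), (-17, 6)) = 13.4164
d((-23, -6), (8, 13)) = 36.3593
d((-23, -6), (1, 7)) = 27.2947
d((-23, -6), (7, -30)) = 38.4187
d((-23, -6), (7, -7)) = 30.0167
d((-23, -6), (-18, 22)) = 28.4429
d((-23, -6), (-3, 27)) = 38.5876
d((-23, -6), (-17, -16)) = 11.6619
d((-17, 6), (8, 13)) = 25.9615
d((-17, 6), (1, 7)) = 18.0278
d((-17, 6), (7, -30)) = 43.2666
d((-17, 6), (7, -7)) = 27.2947
d((-17, 6), (-18, 22)) = 16.0312
d((-17, 6), (-3, 27)) = 25.2389
d((-17, 6), (-17, -16)) = 22.0
d((8, 13), (1, 7)) = 9.2195 <-- minimum
d((8, 13), (7, -30)) = 43.0116
d((8, 13), (7, -7)) = 20.025
d((8, 13), (-18, 22)) = 27.5136
d((8, 13), (-3, 27)) = 17.8045
d((8, 13), (-17, -16)) = 38.2884
d((1, 7), (7, -30)) = 37.4833
d((1, 7), (7, -7)) = 15.2315
d((1, 7), (-18, 22)) = 24.2074
d((1, 7), (-3, 27)) = 20.3961
d((1, 7), (-17, -16)) = 29.2062
d((7, -30), (7, -7)) = 23.0
d((7, -30), (-18, 22)) = 57.6975
d((7, -30), (-3, 27)) = 57.8705
d((7, -30), (-17, -16)) = 27.7849
d((7, -7), (-18, 22)) = 38.2884
d((7, -7), (-3, 27)) = 35.4401
d((7, -7), (-17, -16)) = 25.632
d((-18, 22), (-3, 27)) = 15.8114
d((-18, 22), (-17, -16)) = 38.0132
d((-3, 27), (-17, -16)) = 45.2217

Closest pair: (8, 13) and (1, 7) with distance 9.2195

The closest pair is (8, 13) and (1, 7) with Euclidean distance 9.2195. For 9 points, brute-force pairwise comparison is shown above. For large n, the divide-and-conquer algorithm (sort by x, recurse on halves, check the dividing strip) achieves O(n log n).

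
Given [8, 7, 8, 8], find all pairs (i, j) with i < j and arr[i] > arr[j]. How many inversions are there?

Finding inversions in [8, 7, 8, 8]:

(0, 1): arr[0]=8 > arr[1]=7

Total inversions: 1

The array has 1 inversion(s): (0,1). Each pair (i,j) satisfies i < j and arr[i] > arr[j].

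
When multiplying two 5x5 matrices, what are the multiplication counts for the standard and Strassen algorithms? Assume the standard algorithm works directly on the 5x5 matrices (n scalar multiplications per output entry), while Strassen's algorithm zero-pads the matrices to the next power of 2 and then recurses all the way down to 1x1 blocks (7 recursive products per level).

Matrix multiplication for 5x5 matrices:

Strassen's algorithm requires power-of-2 dimensions. Pad 5x5 to 8x8 (next power of 2).

Standard algorithm: 5^3 = 125 multiplications
Strassen's algorithm: 7^(log2(8)) = 7^3 = 343 multiplications
Difference: 125 - 343 = -218 (Strassen uses MORE here due to padding overhead — for small or just-over-power-of-2 n, padding can outweigh the per-level savings)

Standard: 125 multiplications (5^3). Strassen: 343 multiplications (7^3, after padding to 8x8). Strassen reduces 8 recursive multiplications to 7 at each level.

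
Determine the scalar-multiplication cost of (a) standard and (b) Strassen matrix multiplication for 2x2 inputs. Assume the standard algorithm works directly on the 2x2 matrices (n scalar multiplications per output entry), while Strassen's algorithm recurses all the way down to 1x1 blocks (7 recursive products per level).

Matrix multiplication for 2x2 matrices:

Standard algorithm: 2^3 = 8 multiplications
Strassen's algorithm: 7^(log2(2)) = 7^1 = 7 multiplications
Savings: 8 - 7 = 1 multiplications

Standard: 8 multiplications (2^3). Strassen: 7 multiplications (7^1). Strassen reduces 8 recursive multiplications to 7 at each level.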